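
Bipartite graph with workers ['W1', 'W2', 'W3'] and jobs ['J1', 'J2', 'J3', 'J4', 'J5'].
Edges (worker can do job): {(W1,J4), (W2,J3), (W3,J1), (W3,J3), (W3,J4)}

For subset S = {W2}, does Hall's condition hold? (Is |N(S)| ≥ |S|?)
Yes: |N(S)| = 1, |S| = 1

Subset S = {W2}
Neighbors N(S) = {J3}

|N(S)| = 1, |S| = 1
Hall's condition: |N(S)| ≥ |S| is satisfied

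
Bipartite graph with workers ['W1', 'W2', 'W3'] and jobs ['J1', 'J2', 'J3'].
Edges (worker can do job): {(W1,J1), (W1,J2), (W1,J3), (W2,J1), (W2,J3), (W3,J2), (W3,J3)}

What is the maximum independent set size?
Maximum independent set = 3

By König's theorem:
- Min vertex cover = Max matching = 3
- Max independent set = Total vertices - Min vertex cover
- Max independent set = 6 - 3 = 3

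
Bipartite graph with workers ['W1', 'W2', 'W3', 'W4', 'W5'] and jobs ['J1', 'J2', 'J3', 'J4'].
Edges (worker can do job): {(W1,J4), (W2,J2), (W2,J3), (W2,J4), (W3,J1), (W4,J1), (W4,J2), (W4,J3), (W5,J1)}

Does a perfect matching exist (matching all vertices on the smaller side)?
Yes, perfect matching exists (size 4)

Perfect matching: {(W1,J4), (W2,J2), (W3,J1), (W4,J3)}
All 4 vertices on the smaller side are matched.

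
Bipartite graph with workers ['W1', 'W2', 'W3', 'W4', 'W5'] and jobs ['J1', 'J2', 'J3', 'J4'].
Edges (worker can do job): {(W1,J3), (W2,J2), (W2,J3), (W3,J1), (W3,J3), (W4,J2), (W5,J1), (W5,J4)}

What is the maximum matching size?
Maximum matching size = 4

Maximum matching: {(W1,J3), (W3,J1), (W4,J2), (W5,J4)}
Size: 4

This assigns 4 workers to 4 distinct jobs.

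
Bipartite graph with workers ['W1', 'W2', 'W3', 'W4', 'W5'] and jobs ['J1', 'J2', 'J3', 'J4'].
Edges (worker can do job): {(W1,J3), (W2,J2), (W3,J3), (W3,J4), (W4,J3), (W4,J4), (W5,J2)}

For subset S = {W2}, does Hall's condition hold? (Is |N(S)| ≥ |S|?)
Yes: |N(S)| = 1, |S| = 1

Subset S = {W2}
Neighbors N(S) = {J2}

|N(S)| = 1, |S| = 1
Hall's condition: |N(S)| ≥ |S| is satisfied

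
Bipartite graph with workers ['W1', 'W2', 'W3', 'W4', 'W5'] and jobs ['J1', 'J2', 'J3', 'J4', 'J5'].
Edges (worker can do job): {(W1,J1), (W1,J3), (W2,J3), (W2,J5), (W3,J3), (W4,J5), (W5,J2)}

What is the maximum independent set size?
Maximum independent set = 6

By König's theorem:
- Min vertex cover = Max matching = 4
- Max independent set = Total vertices - Min vertex cover
- Max independent set = 10 - 4 = 6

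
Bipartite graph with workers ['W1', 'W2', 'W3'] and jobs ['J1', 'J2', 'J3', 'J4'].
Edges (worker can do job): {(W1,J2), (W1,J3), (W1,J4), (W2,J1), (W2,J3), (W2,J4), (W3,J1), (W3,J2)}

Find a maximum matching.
Matching: {(W1,J4), (W2,J1), (W3,J2)}

Maximum matching (size 3):
  W1 → J4
  W2 → J1
  W3 → J2

Each worker is assigned to at most one job, and each job to at most one worker.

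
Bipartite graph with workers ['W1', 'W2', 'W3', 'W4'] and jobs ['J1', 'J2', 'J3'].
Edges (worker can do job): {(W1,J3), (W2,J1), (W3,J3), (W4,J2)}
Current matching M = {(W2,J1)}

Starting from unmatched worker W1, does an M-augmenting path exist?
Yes: W1 → J3

An M-augmenting path alternates non-matching / matching edges, starting and ending at unmatched vertices.
Path: W1 → J3
(J3 is unmatched in M, so the path is augmenting.)
Flipping edges along this path would increase |M| from 1 to 2.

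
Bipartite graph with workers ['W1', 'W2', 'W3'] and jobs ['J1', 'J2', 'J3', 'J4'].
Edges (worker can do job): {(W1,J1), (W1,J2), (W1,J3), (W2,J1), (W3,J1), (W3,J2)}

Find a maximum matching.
Matching: {(W1,J3), (W2,J1), (W3,J2)}

Maximum matching (size 3):
  W1 → J3
  W2 → J1
  W3 → J2

Each worker is assigned to at most one job, and each job to at most one worker.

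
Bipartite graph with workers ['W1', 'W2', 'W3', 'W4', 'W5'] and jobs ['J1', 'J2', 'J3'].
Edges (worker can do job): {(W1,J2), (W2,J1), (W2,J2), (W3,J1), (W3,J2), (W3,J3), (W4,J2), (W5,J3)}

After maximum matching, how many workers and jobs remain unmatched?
Unmatched: 2 workers, 0 jobs

Maximum matching size: 3
Workers: 5 total, 3 matched, 2 unmatched
Jobs: 3 total, 3 matched, 0 unmatched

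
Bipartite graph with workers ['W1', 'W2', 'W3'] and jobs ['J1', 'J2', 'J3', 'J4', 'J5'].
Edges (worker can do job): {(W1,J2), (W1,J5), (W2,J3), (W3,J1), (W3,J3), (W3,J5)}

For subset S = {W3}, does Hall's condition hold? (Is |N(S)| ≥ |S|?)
Yes: |N(S)| = 3, |S| = 1

Subset S = {W3}
Neighbors N(S) = {J1, J3, J5}

|N(S)| = 3, |S| = 1
Hall's condition: |N(S)| ≥ |S| is satisfied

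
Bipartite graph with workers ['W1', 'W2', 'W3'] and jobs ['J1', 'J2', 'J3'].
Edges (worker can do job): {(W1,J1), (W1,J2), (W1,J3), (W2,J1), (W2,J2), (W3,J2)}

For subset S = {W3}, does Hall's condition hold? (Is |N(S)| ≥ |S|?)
Yes: |N(S)| = 1, |S| = 1

Subset S = {W3}
Neighbors N(S) = {J2}

|N(S)| = 1, |S| = 1
Hall's condition: |N(S)| ≥ |S| is satisfied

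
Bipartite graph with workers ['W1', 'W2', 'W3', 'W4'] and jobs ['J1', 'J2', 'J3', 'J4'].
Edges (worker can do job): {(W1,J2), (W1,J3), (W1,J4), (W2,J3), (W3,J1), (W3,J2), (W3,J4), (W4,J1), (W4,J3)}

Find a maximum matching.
Matching: {(W1,J2), (W2,J3), (W3,J4), (W4,J1)}

Maximum matching (size 4):
  W1 → J2
  W2 → J3
  W3 → J4
  W4 → J1

Each worker is assigned to at most one job, and each job to at most one worker.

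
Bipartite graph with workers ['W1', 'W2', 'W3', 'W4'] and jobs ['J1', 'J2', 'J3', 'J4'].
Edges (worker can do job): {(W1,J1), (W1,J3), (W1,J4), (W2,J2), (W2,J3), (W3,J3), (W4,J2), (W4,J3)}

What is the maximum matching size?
Maximum matching size = 3

Maximum matching: {(W1,J4), (W2,J2), (W4,J3)}
Size: 3

This assigns 3 workers to 3 distinct jobs.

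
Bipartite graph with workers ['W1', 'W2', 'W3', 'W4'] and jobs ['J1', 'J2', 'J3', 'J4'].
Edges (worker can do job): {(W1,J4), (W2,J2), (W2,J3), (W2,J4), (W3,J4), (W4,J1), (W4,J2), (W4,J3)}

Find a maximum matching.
Matching: {(W2,J3), (W3,J4), (W4,J1)}

Maximum matching (size 3):
  W2 → J3
  W3 → J4
  W4 → J1

Each worker is assigned to at most one job, and each job to at most one worker.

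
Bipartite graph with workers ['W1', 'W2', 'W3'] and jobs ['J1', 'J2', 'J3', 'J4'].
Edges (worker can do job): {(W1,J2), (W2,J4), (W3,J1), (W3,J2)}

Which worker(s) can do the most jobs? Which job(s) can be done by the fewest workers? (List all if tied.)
Most versatile: W3 (2 jobs); Least covered: J3 (0 workers)

Worker degrees (jobs they can do): W1:1, W2:1, W3:2
Job degrees (workers who can do it): J1:1, J2:2, J3:0, J4:1

Maximum worker degree is 2, achieved by: W3
Minimum job degree is 0, achieved by: J3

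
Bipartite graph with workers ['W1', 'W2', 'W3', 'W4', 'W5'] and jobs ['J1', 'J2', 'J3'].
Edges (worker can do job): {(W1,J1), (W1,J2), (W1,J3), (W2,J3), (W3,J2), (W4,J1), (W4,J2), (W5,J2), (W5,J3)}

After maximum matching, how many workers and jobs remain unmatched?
Unmatched: 2 workers, 0 jobs

Maximum matching size: 3
Workers: 5 total, 3 matched, 2 unmatched
Jobs: 3 total, 3 matched, 0 unmatched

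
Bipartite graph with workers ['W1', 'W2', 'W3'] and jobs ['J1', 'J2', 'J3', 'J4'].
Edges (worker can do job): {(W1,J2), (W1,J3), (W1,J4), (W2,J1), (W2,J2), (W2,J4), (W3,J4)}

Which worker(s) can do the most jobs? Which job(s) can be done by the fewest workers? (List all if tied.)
Most versatile: W1, W2 (3 jobs); Least covered: J1, J3 (1 workers)

Worker degrees (jobs they can do): W1:3, W2:3, W3:1
Job degrees (workers who can do it): J1:1, J2:2, J3:1, J4:3

Maximum worker degree is 3, achieved by: W1, W2
Minimum job degree is 1, achieved by: J1, J3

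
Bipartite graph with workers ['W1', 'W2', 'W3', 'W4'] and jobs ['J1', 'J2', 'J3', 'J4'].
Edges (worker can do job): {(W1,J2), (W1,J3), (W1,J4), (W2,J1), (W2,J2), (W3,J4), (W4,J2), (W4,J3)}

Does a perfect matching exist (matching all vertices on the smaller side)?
Yes, perfect matching exists (size 4)

Perfect matching: {(W1,J3), (W2,J1), (W3,J4), (W4,J2)}
All 4 vertices on the smaller side are matched.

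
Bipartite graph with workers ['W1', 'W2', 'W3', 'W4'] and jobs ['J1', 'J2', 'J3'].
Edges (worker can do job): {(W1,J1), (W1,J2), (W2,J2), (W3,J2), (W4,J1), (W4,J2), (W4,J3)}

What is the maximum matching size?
Maximum matching size = 3

Maximum matching: {(W1,J1), (W3,J2), (W4,J3)}
Size: 3

This assigns 3 workers to 3 distinct jobs.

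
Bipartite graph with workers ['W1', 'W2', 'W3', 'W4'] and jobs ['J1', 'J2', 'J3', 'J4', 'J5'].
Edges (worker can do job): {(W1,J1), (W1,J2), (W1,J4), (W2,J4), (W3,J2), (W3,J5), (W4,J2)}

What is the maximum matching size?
Maximum matching size = 4

Maximum matching: {(W1,J1), (W2,J4), (W3,J5), (W4,J2)}
Size: 4

This assigns 4 workers to 4 distinct jobs.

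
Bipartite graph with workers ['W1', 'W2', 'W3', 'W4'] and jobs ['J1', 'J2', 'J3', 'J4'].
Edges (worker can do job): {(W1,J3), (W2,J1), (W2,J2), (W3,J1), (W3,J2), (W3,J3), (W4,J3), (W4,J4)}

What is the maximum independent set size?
Maximum independent set = 4

By König's theorem:
- Min vertex cover = Max matching = 4
- Max independent set = Total vertices - Min vertex cover
- Max independent set = 8 - 4 = 4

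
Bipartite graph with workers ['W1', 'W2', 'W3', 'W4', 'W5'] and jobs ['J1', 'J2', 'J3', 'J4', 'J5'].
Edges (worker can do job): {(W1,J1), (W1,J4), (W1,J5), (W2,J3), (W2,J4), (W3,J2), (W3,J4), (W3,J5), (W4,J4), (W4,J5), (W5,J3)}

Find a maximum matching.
Matching: {(W1,J1), (W2,J4), (W3,J2), (W4,J5), (W5,J3)}

Maximum matching (size 5):
  W1 → J1
  W2 → J4
  W3 → J2
  W4 → J5
  W5 → J3

Each worker is assigned to at most one job, and each job to at most one worker.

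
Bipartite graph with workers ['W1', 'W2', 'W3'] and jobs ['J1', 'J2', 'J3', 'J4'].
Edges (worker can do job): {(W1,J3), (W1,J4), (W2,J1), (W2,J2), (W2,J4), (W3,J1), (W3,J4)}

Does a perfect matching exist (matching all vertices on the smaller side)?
Yes, perfect matching exists (size 3)

Perfect matching: {(W1,J3), (W2,J1), (W3,J4)}
All 3 vertices on the smaller side are matched.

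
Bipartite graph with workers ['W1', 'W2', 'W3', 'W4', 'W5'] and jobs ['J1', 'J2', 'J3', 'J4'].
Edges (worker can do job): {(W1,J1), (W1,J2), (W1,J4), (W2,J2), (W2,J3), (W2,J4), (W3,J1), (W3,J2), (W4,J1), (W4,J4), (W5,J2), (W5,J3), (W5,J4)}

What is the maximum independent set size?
Maximum independent set = 5

By König's theorem:
- Min vertex cover = Max matching = 4
- Max independent set = Total vertices - Min vertex cover
- Max independent set = 9 - 4 = 5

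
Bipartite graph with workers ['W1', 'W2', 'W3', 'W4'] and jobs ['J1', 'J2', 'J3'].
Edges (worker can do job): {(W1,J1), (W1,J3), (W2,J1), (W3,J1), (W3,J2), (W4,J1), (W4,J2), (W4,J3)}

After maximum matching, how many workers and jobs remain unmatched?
Unmatched: 1 workers, 0 jobs

Maximum matching size: 3
Workers: 4 total, 3 matched, 1 unmatched
Jobs: 3 total, 3 matched, 0 unmatched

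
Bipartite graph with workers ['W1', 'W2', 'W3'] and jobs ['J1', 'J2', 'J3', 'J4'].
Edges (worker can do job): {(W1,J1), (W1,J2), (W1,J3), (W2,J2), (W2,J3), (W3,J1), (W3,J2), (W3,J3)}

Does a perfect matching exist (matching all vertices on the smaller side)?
Yes, perfect matching exists (size 3)

Perfect matching: {(W1,J1), (W2,J2), (W3,J3)}
All 3 vertices on the smaller side are matched.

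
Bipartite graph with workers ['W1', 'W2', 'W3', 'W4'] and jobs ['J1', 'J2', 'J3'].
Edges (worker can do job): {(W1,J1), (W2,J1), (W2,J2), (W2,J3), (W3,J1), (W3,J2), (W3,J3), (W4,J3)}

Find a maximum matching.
Matching: {(W2,J2), (W3,J1), (W4,J3)}

Maximum matching (size 3):
  W2 → J2
  W3 → J1
  W4 → J3

Each worker is assigned to at most one job, and each job to at most one worker.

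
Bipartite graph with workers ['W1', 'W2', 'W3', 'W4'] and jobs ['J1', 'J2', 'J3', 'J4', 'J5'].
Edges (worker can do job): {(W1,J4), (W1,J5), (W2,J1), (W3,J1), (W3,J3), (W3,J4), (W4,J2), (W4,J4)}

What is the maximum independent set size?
Maximum independent set = 5

By König's theorem:
- Min vertex cover = Max matching = 4
- Max independent set = Total vertices - Min vertex cover
- Max independent set = 9 - 4 = 5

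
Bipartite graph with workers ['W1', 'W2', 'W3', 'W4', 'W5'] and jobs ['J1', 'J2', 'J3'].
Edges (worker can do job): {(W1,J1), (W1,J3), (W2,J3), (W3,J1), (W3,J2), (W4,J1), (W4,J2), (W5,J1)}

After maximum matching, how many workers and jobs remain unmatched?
Unmatched: 2 workers, 0 jobs

Maximum matching size: 3
Workers: 5 total, 3 matched, 2 unmatched
Jobs: 3 total, 3 matched, 0 unmatched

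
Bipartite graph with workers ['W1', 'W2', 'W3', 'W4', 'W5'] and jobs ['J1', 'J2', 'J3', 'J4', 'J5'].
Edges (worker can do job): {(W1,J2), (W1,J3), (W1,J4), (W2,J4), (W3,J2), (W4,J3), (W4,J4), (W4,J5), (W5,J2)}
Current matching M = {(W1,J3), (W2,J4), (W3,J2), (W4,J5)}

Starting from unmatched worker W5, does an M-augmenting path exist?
No augmenting path from W5

Alternating search from W5 reaches jobs: {J2}.
Every reachable job is already matched in M, and following those matched edges back to workers exposes no further unvisited jobs.
No M-augmenting path from W5 exists.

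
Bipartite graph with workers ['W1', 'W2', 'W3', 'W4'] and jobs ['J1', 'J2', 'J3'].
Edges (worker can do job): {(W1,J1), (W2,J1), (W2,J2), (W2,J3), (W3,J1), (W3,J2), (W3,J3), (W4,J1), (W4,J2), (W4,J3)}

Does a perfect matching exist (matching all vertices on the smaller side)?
Yes, perfect matching exists (size 3)

Perfect matching: {(W2,J2), (W3,J1), (W4,J3)}
All 3 vertices on the smaller side are matched.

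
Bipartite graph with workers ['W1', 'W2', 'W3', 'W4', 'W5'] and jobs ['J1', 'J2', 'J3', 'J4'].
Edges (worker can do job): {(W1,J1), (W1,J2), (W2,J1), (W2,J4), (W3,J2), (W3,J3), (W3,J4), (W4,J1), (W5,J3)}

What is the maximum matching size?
Maximum matching size = 4

Maximum matching: {(W1,J2), (W3,J4), (W4,J1), (W5,J3)}
Size: 4

This assigns 4 workers to 4 distinct jobs.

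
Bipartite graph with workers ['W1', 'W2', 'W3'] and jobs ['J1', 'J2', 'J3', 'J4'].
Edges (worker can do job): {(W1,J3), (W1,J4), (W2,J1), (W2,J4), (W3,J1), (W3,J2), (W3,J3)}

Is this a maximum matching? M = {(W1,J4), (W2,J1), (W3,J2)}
Yes, size 3 is maximum

Proposed matching has size 3.
Maximum matching size for this graph: 3.

This is a maximum matching.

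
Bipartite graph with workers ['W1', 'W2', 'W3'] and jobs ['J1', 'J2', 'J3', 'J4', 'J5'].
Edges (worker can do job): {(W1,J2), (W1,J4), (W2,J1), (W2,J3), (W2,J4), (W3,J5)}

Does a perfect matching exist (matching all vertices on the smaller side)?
Yes, perfect matching exists (size 3)

Perfect matching: {(W1,J2), (W2,J4), (W3,J5)}
All 3 vertices on the smaller side are matched.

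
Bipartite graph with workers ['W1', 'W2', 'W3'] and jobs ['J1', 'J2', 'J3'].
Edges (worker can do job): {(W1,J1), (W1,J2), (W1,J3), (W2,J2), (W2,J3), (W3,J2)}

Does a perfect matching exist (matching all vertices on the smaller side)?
Yes, perfect matching exists (size 3)

Perfect matching: {(W1,J1), (W2,J3), (W3,J2)}
All 3 vertices on the smaller side are matched.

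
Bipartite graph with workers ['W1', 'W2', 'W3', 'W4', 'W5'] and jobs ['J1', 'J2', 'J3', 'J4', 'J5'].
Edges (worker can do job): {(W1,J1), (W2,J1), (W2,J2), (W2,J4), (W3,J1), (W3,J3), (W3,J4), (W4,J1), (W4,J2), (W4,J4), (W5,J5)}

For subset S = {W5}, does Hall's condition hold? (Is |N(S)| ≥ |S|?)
Yes: |N(S)| = 1, |S| = 1

Subset S = {W5}
Neighbors N(S) = {J5}

|N(S)| = 1, |S| = 1
Hall's condition: |N(S)| ≥ |S| is satisfied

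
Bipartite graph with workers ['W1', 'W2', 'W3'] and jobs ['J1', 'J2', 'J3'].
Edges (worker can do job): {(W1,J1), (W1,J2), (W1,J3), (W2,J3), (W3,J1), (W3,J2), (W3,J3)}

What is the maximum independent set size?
Maximum independent set = 3

By König's theorem:
- Min vertex cover = Max matching = 3
- Max independent set = Total vertices - Min vertex cover
- Max independent set = 6 - 3 = 3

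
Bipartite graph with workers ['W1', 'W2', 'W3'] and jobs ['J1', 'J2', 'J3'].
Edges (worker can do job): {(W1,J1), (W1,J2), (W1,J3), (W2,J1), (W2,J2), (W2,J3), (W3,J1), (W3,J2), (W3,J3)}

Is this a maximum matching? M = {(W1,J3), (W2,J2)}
No, size 2 is not maximum

Proposed matching has size 2.
Maximum matching size for this graph: 3.

This is NOT maximum - can be improved to size 3.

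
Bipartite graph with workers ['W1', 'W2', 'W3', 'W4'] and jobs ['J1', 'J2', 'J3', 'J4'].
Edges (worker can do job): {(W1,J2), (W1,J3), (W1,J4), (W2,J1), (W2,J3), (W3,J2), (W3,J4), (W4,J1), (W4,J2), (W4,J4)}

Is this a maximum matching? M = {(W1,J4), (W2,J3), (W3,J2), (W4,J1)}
Yes, size 4 is maximum

Proposed matching has size 4.
Maximum matching size for this graph: 4.

This is a maximum matching.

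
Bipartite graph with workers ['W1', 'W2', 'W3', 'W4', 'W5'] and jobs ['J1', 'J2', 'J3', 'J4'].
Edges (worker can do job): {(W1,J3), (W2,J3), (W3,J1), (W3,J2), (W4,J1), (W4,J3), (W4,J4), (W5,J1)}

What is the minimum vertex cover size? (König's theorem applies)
Minimum vertex cover size = 4

By König's theorem: in bipartite graphs,
min vertex cover = max matching = 4

Maximum matching has size 4, so minimum vertex cover also has size 4.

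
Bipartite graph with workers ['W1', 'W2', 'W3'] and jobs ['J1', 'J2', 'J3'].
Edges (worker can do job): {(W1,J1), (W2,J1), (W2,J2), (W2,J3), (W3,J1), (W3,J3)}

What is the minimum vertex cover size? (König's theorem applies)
Minimum vertex cover size = 3

By König's theorem: in bipartite graphs,
min vertex cover = max matching = 3

Maximum matching has size 3, so minimum vertex cover also has size 3.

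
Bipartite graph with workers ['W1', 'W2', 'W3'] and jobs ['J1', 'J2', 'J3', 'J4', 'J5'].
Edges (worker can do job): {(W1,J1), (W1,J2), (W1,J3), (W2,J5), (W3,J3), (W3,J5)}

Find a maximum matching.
Matching: {(W1,J2), (W2,J5), (W3,J3)}

Maximum matching (size 3):
  W1 → J2
  W2 → J5
  W3 → J3

Each worker is assigned to at most one job, and each job to at most one worker.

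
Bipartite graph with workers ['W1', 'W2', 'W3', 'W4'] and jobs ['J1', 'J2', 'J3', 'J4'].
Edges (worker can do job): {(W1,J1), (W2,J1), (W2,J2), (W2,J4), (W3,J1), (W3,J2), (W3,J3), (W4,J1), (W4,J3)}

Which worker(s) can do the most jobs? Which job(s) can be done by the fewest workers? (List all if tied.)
Most versatile: W2, W3 (3 jobs); Least covered: J4 (1 workers)

Worker degrees (jobs they can do): W1:1, W2:3, W3:3, W4:2
Job degrees (workers who can do it): J1:4, J2:2, J3:2, J4:1

Maximum worker degree is 3, achieved by: W2, W3
Minimum job degree is 1, achieved by: J4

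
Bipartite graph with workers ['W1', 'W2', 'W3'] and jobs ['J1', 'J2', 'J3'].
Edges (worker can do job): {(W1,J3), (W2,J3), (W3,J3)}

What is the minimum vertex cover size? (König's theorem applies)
Minimum vertex cover size = 1

By König's theorem: in bipartite graphs,
min vertex cover = max matching = 1

Maximum matching has size 1, so minimum vertex cover also has size 1.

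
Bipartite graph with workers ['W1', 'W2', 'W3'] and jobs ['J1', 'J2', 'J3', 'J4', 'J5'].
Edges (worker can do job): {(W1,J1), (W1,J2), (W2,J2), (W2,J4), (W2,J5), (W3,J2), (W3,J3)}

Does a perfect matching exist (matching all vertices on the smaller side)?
Yes, perfect matching exists (size 3)

Perfect matching: {(W1,J1), (W2,J5), (W3,J2)}
All 3 vertices on the smaller side are matched.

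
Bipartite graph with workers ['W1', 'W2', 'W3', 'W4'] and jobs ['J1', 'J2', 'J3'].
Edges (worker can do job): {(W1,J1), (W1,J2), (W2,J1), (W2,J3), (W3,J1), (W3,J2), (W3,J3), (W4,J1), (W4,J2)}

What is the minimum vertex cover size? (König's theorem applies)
Minimum vertex cover size = 3

By König's theorem: in bipartite graphs,
min vertex cover = max matching = 3

Maximum matching has size 3, so minimum vertex cover also has size 3.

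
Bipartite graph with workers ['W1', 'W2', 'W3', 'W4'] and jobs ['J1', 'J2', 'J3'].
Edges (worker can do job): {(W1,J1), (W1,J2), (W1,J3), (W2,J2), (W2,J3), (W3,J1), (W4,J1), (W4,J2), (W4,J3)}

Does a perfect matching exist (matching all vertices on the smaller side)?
Yes, perfect matching exists (size 3)

Perfect matching: {(W1,J3), (W2,J2), (W4,J1)}
All 3 vertices on the smaller side are matched.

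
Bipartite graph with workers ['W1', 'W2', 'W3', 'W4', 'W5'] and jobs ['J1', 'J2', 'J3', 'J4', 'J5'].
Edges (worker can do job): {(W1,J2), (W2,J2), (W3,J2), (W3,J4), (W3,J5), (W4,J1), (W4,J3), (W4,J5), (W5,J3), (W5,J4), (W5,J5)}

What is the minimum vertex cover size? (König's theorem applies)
Minimum vertex cover size = 4

By König's theorem: in bipartite graphs,
min vertex cover = max matching = 4

Maximum matching has size 4, so minimum vertex cover also has size 4.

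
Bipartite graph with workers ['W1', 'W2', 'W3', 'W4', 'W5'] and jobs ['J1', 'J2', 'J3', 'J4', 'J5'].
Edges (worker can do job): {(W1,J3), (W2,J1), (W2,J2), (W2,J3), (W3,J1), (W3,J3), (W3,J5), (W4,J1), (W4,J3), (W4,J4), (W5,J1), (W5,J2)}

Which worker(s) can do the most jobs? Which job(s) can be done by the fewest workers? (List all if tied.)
Most versatile: W2, W3, W4 (3 jobs); Least covered: J4, J5 (1 workers)

Worker degrees (jobs they can do): W1:1, W2:3, W3:3, W4:3, W5:2
Job degrees (workers who can do it): J1:4, J2:2, J3:4, J4:1, J5:1

Maximum worker degree is 3, achieved by: W2, W3, W4
Minimum job degree is 1, achieved by: J4, J5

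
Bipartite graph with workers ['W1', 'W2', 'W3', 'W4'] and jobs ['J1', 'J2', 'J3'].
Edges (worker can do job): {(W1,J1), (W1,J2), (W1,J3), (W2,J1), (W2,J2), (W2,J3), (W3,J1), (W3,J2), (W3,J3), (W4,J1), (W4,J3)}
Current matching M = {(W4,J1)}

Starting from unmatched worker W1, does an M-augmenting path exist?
Yes: W1 → J1 → W4 → J3

An M-augmenting path alternates non-matching / matching edges, starting and ending at unmatched vertices.
Path: W1 → J1 → W4 → J3
(J3 is unmatched in M, so the path is augmenting.)
Flipping edges along this path would increase |M| from 1 to 2.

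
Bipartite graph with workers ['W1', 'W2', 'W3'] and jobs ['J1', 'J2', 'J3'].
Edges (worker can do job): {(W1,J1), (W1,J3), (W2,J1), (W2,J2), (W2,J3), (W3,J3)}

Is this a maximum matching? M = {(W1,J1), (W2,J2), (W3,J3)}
Yes, size 3 is maximum

Proposed matching has size 3.
Maximum matching size for this graph: 3.

This is a maximum matching.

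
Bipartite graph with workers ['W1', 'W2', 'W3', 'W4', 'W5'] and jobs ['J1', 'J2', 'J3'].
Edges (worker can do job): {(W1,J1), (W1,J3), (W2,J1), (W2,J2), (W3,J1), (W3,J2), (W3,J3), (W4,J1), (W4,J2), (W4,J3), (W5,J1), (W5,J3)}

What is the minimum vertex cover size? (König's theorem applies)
Minimum vertex cover size = 3

By König's theorem: in bipartite graphs,
min vertex cover = max matching = 3

Maximum matching has size 3, so minimum vertex cover also has size 3.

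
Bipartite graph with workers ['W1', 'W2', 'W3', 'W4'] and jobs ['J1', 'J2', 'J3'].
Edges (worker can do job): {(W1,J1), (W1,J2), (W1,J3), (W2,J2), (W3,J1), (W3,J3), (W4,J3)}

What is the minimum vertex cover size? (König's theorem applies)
Minimum vertex cover size = 3

By König's theorem: in bipartite graphs,
min vertex cover = max matching = 3

Maximum matching has size 3, so minimum vertex cover also has size 3.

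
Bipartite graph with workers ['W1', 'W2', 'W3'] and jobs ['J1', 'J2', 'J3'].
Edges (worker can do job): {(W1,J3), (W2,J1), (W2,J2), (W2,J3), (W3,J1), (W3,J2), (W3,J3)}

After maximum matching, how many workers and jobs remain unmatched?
Unmatched: 0 workers, 0 jobs

Maximum matching size: 3
Workers: 3 total, 3 matched, 0 unmatched
Jobs: 3 total, 3 matched, 0 unmatched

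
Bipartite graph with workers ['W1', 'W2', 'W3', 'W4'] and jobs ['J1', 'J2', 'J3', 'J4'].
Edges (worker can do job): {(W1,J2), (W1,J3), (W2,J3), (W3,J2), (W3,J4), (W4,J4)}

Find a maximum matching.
Matching: {(W1,J3), (W3,J2), (W4,J4)}

Maximum matching (size 3):
  W1 → J3
  W3 → J2
  W4 → J4

Each worker is assigned to at most one job, and each job to at most one worker.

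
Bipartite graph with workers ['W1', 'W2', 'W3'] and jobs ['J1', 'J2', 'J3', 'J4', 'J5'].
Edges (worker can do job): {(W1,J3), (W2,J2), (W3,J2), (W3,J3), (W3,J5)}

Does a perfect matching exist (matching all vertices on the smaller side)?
Yes, perfect matching exists (size 3)

Perfect matching: {(W1,J3), (W2,J2), (W3,J5)}
All 3 vertices on the smaller side are matched.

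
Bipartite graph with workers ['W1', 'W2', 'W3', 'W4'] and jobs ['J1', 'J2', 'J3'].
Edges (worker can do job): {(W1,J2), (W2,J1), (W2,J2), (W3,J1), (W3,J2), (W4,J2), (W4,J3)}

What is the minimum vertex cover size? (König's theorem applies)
Minimum vertex cover size = 3

By König's theorem: in bipartite graphs,
min vertex cover = max matching = 3

Maximum matching has size 3, so minimum vertex cover also has size 3.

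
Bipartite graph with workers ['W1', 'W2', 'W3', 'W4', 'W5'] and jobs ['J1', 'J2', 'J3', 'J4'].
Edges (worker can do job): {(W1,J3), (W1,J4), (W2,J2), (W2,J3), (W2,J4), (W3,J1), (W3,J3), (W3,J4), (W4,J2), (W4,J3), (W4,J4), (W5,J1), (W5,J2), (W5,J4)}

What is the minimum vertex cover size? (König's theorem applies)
Minimum vertex cover size = 4

By König's theorem: in bipartite graphs,
min vertex cover = max matching = 4

Maximum matching has size 4, so minimum vertex cover also has size 4.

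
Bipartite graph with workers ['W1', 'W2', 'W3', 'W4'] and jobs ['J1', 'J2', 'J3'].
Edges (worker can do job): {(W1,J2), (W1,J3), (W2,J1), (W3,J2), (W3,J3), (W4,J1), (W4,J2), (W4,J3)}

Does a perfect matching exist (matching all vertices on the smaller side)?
Yes, perfect matching exists (size 3)

Perfect matching: {(W1,J2), (W3,J3), (W4,J1)}
All 3 vertices on the smaller side are matched.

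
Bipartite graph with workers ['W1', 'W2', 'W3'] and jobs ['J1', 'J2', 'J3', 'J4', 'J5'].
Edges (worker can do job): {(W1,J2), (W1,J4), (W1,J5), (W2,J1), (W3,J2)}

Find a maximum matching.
Matching: {(W1,J5), (W2,J1), (W3,J2)}

Maximum matching (size 3):
  W1 → J5
  W2 → J1
  W3 → J2

Each worker is assigned to at most one job, and each job to at most one worker.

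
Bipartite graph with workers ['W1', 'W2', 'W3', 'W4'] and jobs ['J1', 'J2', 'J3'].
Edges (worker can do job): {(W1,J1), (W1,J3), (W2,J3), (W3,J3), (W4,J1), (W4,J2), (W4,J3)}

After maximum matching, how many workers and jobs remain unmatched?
Unmatched: 1 workers, 0 jobs

Maximum matching size: 3
Workers: 4 total, 3 matched, 1 unmatched
Jobs: 3 total, 3 matched, 0 unmatched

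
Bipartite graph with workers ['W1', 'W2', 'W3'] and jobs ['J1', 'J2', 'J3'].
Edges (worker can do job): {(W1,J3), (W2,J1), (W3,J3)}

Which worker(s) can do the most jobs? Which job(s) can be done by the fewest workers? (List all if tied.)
Most versatile: W1, W2, W3 (1 jobs); Least covered: J2 (0 workers)

Worker degrees (jobs they can do): W1:1, W2:1, W3:1
Job degrees (workers who can do it): J1:1, J2:0, J3:2

Maximum worker degree is 1, achieved by: W1, W2, W3
Minimum job degree is 0, achieved by: J2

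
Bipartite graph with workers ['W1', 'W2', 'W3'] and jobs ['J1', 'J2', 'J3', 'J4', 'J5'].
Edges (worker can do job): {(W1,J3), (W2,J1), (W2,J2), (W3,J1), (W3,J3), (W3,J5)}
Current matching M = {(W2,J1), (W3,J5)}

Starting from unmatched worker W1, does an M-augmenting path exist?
Yes: W1 → J3

An M-augmenting path alternates non-matching / matching edges, starting and ending at unmatched vertices.
Path: W1 → J3
(J3 is unmatched in M, so the path is augmenting.)
Flipping edges along this path would increase |M| from 2 to 3.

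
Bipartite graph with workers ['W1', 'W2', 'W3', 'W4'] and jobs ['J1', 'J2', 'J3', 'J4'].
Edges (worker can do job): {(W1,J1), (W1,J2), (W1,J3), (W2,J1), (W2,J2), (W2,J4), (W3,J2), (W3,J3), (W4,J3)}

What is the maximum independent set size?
Maximum independent set = 4

By König's theorem:
- Min vertex cover = Max matching = 4
- Max independent set = Total vertices - Min vertex cover
- Max independent set = 8 - 4 = 4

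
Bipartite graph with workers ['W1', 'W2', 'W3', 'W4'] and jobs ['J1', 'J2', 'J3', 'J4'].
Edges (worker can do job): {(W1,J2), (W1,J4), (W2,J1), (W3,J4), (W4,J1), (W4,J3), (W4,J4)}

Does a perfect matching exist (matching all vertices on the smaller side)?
Yes, perfect matching exists (size 4)

Perfect matching: {(W1,J2), (W2,J1), (W3,J4), (W4,J3)}
All 4 vertices on the smaller side are matched.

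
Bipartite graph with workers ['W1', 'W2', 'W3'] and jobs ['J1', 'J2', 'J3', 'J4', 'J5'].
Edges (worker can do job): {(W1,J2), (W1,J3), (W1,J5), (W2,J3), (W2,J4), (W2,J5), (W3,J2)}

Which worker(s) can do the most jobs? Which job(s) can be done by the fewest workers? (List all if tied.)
Most versatile: W1, W2 (3 jobs); Least covered: J1 (0 workers)

Worker degrees (jobs they can do): W1:3, W2:3, W3:1
Job degrees (workers who can do it): J1:0, J2:2, J3:2, J4:1, J5:2

Maximum worker degree is 3, achieved by: W1, W2
Minimum job degree is 0, achieved by: J1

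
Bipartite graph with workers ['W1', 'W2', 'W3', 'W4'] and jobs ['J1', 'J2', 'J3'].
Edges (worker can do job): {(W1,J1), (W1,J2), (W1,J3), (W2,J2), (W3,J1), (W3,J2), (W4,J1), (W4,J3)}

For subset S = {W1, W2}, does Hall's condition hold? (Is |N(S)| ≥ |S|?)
Yes: |N(S)| = 3, |S| = 2

Subset S = {W1, W2}
Neighbors N(S) = {J1, J2, J3}

|N(S)| = 3, |S| = 2
Hall's condition: |N(S)| ≥ |S| is satisfied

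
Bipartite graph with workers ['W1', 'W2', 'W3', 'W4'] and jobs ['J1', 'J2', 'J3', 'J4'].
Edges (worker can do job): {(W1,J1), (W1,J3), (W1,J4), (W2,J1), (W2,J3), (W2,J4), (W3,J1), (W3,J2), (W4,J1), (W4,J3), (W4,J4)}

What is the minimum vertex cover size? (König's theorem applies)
Minimum vertex cover size = 4

By König's theorem: in bipartite graphs,
min vertex cover = max matching = 4

Maximum matching has size 4, so minimum vertex cover also has size 4.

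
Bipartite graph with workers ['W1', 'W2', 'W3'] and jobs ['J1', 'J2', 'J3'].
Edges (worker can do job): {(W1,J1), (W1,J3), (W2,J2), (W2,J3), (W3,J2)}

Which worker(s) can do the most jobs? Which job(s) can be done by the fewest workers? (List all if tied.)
Most versatile: W1, W2 (2 jobs); Least covered: J1 (1 workers)

Worker degrees (jobs they can do): W1:2, W2:2, W3:1
Job degrees (workers who can do it): J1:1, J2:2, J3:2

Maximum worker degree is 2, achieved by: W1, W2
Minimum job degree is 1, achieved by: J1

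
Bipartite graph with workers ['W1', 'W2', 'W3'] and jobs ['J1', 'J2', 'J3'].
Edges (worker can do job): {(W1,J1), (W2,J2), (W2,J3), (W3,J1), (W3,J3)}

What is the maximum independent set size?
Maximum independent set = 3

By König's theorem:
- Min vertex cover = Max matching = 3
- Max independent set = Total vertices - Min vertex cover
- Max independent set = 6 - 3 = 3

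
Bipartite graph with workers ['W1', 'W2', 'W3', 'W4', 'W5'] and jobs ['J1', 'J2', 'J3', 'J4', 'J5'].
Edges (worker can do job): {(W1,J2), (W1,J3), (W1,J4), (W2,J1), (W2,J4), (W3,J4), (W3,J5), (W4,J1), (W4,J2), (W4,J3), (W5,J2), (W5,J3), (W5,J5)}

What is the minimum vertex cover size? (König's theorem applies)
Minimum vertex cover size = 5

By König's theorem: in bipartite graphs,
min vertex cover = max matching = 5

Maximum matching has size 5, so minimum vertex cover also has size 5.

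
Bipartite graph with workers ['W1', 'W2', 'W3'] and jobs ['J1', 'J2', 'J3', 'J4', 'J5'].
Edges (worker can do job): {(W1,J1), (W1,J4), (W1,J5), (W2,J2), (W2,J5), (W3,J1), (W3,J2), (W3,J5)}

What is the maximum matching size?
Maximum matching size = 3

Maximum matching: {(W1,J1), (W2,J2), (W3,J5)}
Size: 3

This assigns 3 workers to 3 distinct jobs.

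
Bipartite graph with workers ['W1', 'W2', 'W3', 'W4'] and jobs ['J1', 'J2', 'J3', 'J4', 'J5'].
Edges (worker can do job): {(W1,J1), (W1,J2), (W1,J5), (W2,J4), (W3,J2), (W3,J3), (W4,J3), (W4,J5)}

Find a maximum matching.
Matching: {(W1,J2), (W2,J4), (W3,J3), (W4,J5)}

Maximum matching (size 4):
  W1 → J2
  W2 → J4
  W3 → J3
  W4 → J5

Each worker is assigned to at most one job, and each job to at most one worker.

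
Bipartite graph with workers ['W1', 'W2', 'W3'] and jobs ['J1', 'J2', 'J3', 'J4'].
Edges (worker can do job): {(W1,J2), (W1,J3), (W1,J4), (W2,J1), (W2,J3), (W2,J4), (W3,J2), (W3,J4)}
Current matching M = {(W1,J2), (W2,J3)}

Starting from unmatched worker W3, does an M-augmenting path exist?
Yes: W3 → J4

An M-augmenting path alternates non-matching / matching edges, starting and ending at unmatched vertices.
Path: W3 → J4
(J4 is unmatched in M, so the path is augmenting.)
Flipping edges along this path would increase |M| from 2 to 3.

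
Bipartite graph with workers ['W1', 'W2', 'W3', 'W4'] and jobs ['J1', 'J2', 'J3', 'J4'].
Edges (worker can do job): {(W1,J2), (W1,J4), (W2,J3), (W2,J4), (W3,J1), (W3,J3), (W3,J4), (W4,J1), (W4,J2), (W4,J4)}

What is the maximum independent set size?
Maximum independent set = 4

By König's theorem:
- Min vertex cover = Max matching = 4
- Max independent set = Total vertices - Min vertex cover
- Max independent set = 8 - 4 = 4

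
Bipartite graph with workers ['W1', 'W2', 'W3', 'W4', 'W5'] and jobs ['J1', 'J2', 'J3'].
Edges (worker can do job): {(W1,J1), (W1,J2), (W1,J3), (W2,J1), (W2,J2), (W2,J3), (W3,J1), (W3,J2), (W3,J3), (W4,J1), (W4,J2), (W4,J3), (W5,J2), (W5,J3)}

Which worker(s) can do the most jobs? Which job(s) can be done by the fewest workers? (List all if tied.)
Most versatile: W1, W2, W3, W4 (3 jobs); Least covered: J1 (4 workers)

Worker degrees (jobs they can do): W1:3, W2:3, W3:3, W4:3, W5:2
Job degrees (workers who can do it): J1:4, J2:5, J3:5

Maximum worker degree is 3, achieved by: W1, W2, W3, W4
Minimum job degree is 4, achieved by: J1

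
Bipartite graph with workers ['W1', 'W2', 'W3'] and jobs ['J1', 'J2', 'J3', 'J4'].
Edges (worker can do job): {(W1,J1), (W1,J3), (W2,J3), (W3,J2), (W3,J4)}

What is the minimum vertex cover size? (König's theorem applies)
Minimum vertex cover size = 3

By König's theorem: in bipartite graphs,
min vertex cover = max matching = 3

Maximum matching has size 3, so minimum vertex cover also has size 3.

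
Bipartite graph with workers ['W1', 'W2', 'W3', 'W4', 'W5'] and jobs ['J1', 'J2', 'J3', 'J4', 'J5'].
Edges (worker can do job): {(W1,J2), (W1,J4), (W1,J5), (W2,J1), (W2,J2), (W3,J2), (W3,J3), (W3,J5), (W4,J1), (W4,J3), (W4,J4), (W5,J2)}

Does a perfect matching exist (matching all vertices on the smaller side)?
Yes, perfect matching exists (size 5)

Perfect matching: {(W1,J4), (W2,J1), (W3,J5), (W4,J3), (W5,J2)}
All 5 vertices on the smaller side are matched.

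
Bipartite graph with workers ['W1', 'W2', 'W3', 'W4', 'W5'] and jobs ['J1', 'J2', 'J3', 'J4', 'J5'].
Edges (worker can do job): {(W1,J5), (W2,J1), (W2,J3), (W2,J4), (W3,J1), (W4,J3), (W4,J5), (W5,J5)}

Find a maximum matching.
Matching: {(W2,J4), (W3,J1), (W4,J3), (W5,J5)}

Maximum matching (size 4):
  W2 → J4
  W3 → J1
  W4 → J3
  W5 → J5

Each worker is assigned to at most one job, and each job to at most one worker.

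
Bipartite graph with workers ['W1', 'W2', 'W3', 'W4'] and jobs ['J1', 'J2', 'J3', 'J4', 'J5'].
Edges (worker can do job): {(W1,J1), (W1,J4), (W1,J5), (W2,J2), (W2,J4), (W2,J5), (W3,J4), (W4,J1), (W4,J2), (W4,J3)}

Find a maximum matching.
Matching: {(W1,J5), (W2,J2), (W3,J4), (W4,J3)}

Maximum matching (size 4):
  W1 → J5
  W2 → J2
  W3 → J4
  W4 → J3

Each worker is assigned to at most one job, and each job to at most one worker.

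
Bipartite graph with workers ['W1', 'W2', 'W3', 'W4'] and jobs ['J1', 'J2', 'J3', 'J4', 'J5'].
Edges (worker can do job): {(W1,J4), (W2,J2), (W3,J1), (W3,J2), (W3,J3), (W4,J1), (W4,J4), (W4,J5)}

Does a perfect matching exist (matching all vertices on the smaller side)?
Yes, perfect matching exists (size 4)

Perfect matching: {(W1,J4), (W2,J2), (W3,J1), (W4,J5)}
All 4 vertices on the smaller side are matched.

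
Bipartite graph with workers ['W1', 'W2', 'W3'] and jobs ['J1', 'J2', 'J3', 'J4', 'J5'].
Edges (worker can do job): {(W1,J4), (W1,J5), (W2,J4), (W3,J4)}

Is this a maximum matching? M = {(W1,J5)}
No, size 1 is not maximum

Proposed matching has size 1.
Maximum matching size for this graph: 2.

This is NOT maximum - can be improved to size 2.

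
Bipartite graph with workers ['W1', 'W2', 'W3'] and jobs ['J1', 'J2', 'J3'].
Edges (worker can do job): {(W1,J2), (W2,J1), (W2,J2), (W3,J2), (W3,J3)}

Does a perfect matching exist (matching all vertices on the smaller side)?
Yes, perfect matching exists (size 3)

Perfect matching: {(W1,J2), (W2,J1), (W3,J3)}
All 3 vertices on the smaller side are matched.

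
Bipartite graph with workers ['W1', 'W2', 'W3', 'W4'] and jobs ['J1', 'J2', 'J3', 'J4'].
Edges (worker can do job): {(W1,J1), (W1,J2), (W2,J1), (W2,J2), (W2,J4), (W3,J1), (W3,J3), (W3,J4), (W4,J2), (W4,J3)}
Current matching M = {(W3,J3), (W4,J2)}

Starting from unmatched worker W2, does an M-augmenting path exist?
Yes: W2 → J1

An M-augmenting path alternates non-matching / matching edges, starting and ending at unmatched vertices.
Path: W2 → J1
(J1 is unmatched in M, so the path is augmenting.)
Flipping edges along this path would increase |M| from 2 to 3.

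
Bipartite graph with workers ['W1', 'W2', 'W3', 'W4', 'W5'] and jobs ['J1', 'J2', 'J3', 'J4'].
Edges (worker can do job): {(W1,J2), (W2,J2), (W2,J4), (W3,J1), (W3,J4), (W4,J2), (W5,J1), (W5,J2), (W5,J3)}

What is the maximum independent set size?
Maximum independent set = 5

By König's theorem:
- Min vertex cover = Max matching = 4
- Max independent set = Total vertices - Min vertex cover
- Max independent set = 9 - 4 = 5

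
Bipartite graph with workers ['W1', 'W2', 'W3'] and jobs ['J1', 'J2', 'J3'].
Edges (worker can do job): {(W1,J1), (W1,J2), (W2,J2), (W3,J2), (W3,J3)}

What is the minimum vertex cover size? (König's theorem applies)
Minimum vertex cover size = 3

By König's theorem: in bipartite graphs,
min vertex cover = max matching = 3

Maximum matching has size 3, so minimum vertex cover also has size 3.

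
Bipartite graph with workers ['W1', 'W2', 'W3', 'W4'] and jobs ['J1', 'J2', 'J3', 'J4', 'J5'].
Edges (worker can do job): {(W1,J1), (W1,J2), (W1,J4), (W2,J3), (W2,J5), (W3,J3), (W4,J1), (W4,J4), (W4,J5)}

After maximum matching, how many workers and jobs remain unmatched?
Unmatched: 0 workers, 1 jobs

Maximum matching size: 4
Workers: 4 total, 4 matched, 0 unmatched
Jobs: 5 total, 4 matched, 1 unmatched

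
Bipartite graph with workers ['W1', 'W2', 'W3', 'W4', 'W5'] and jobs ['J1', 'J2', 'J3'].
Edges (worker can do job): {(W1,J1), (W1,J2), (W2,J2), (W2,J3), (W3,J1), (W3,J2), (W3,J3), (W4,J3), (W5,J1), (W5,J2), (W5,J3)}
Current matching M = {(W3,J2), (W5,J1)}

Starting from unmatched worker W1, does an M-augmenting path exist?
Yes: W1 → J1 → W5 → J2 → W3 → J3

An M-augmenting path alternates non-matching / matching edges, starting and ending at unmatched vertices.
Path: W1 → J1 → W5 → J2 → W3 → J3
(J3 is unmatched in M, so the path is augmenting.)
Flipping edges along this path would increase |M| from 2 to 3.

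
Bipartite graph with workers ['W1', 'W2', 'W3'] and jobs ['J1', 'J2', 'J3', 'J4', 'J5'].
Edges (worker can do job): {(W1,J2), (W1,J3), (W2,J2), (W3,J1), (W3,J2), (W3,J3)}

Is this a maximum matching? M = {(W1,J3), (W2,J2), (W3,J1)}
Yes, size 3 is maximum

Proposed matching has size 3.
Maximum matching size for this graph: 3.

This is a maximum matching.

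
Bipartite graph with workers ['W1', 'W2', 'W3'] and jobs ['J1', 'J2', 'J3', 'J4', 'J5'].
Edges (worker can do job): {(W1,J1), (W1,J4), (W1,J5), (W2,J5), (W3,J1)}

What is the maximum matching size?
Maximum matching size = 3

Maximum matching: {(W1,J4), (W2,J5), (W3,J1)}
Size: 3

This assigns 3 workers to 3 distinct jobs.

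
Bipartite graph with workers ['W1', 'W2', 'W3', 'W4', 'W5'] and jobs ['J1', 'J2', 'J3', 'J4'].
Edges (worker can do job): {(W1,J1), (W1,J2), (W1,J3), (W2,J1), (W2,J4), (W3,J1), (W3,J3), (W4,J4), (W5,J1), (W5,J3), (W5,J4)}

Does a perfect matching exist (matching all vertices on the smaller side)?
Yes, perfect matching exists (size 4)

Perfect matching: {(W1,J2), (W3,J1), (W4,J4), (W5,J3)}
All 4 vertices on the smaller side are matched.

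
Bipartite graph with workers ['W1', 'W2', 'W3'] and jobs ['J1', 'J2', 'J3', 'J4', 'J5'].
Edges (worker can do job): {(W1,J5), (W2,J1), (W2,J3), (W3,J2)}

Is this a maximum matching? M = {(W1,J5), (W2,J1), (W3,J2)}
Yes, size 3 is maximum

Proposed matching has size 3.
Maximum matching size for this graph: 3.

This is a maximum matching.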